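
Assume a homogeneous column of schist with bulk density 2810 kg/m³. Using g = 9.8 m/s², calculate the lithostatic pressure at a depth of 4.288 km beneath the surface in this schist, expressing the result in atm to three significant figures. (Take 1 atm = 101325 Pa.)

1170 atm

schist: 2810 kg/m³ × 9.8 m/s² × 4288 m = 1.181×10^8 Pa = 1165 atm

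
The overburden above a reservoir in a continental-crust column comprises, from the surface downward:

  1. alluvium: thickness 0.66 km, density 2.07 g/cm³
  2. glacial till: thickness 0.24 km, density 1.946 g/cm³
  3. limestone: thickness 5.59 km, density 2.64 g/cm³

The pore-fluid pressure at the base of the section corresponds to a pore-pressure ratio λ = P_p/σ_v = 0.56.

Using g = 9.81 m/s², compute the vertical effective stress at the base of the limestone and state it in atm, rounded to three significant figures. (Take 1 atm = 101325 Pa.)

Overburden (lithostatic) stress σ_v:
alluvium: 2070 kg/m³ × 9.81 m/s² × 660 m = 1.340×10^7 Pa = 13.40 MPa
glacial till: 1946 kg/m³ × 9.81 m/s² × 240 m = 4.582×10^6 Pa = 4.582 MPa
limestone: 2640 kg/m³ × 9.81 m/s² × 5590 m = 1.448×10^8 Pa = 144.8 MPa
Total = 13.40 + 4.582 + 144.8 = 162.76 MPa
Pore pressure P_p = λ·σ_v = 0.56 × 162.8 MPa = 91.14 MPa
Effective stress σ' = σ_v − P_p = 162.8 − 91.14 = 71.613 MPa = 706.76 atm

707 atm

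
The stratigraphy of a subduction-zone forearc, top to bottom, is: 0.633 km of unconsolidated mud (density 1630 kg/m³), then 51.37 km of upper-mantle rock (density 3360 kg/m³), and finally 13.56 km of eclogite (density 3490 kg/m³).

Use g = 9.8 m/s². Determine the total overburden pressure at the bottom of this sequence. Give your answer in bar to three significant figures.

21700 bar

unconsolidated mud: 1630 kg/m³ × 9.8 m/s² × 633 m = 1.011×10^7 Pa = 101.1 bar
upper-mantle rock: 3360 kg/m³ × 9.8 m/s² × 51370 m = 1.692×10^9 Pa = 16915 bar
eclogite: 3490 kg/m³ × 9.8 m/s² × 13560 m = 4.638×10^8 Pa = 4638 bar
Total = 101.1 + 16915 + 4638 = 21654 bar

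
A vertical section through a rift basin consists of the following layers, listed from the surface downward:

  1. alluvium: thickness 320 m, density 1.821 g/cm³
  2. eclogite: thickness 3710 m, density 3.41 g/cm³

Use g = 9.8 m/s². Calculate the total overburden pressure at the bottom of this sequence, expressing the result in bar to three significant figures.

1300 bar

alluvium: 1821 kg/m³ × 9.8 m/s² × 320 m = 5.711×10^6 Pa = 57.11 bar
eclogite: 3410 kg/m³ × 9.8 m/s² × 3710 m = 1.240×10^8 Pa = 1240 bar
Total = 57.11 + 1240 = 1296.9 bar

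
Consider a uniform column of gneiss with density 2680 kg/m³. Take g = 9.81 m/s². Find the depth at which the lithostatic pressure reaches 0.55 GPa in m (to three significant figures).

20900 m

h = P/(ρg) = 0.55 GPa / (2680 kg/m³ × 9.81 m/s²) = 5.500×10^8 Pa / 26291 Pa/m = 20920 m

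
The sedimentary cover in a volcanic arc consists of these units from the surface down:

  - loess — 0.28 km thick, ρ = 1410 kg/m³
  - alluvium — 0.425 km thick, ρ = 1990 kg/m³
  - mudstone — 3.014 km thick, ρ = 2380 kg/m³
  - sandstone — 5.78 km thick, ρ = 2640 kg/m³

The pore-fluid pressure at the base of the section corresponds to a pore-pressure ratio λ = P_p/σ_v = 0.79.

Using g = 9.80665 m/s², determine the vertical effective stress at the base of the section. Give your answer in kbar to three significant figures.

Overburden (lithostatic) stress σ_v:
loess: 1410 kg/m³ × 9.80665 m/s² × 280 m = 3.872×10^6 Pa = 3.872 MPa
alluvium: 1990 kg/m³ × 9.80665 m/s² × 425 m = 8.294×10^6 Pa = 8.294 MPa
mudstone: 2380 kg/m³ × 9.80665 m/s² × 3014 m = 7.035×10^7 Pa = 70.35 MPa
sandstone: 2640 kg/m³ × 9.80665 m/s² × 5780 m = 1.496×10^8 Pa = 149.6 MPa
Total = 3.872 + 8.294 + 70.35 + 149.6 = 232.15 MPa
Pore pressure P_p = λ·σ_v = 0.79 × 232.2 MPa = 183.4 MPa
Effective stress σ' = σ_v − P_p = 232.2 − 183.4 = 48.752 MPa = 0.48752 kbar

0.488 kbar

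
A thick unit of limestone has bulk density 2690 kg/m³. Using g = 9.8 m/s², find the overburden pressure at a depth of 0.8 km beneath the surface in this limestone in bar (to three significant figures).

211 bar

limestone: 2690 kg/m³ × 9.8 m/s² × 800 m = 2.109×10^7 Pa = 210.9 bar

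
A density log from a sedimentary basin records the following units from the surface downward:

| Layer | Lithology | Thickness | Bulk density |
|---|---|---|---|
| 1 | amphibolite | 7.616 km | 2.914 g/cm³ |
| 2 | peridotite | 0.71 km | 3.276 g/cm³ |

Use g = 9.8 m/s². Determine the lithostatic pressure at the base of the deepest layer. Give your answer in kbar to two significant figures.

2.4 kbar

amphibolite: 2914 kg/m³ × 9.8 m/s² × 7616 m = 2.175×10^8 Pa = 2.175 kbar
peridotite: 3276 kg/m³ × 9.8 m/s² × 710 m = 2.279×10^7 Pa = 0.2279 kbar
Total = 2.175 + 0.2279 = 2.4029 kbar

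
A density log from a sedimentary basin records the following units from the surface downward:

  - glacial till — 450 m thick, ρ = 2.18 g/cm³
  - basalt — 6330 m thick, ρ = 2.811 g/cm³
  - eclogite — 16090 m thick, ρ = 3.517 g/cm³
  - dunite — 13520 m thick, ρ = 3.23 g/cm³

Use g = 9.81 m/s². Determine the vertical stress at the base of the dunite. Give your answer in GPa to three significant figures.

1.17 GPa

glacial till: 2180 kg/m³ × 9.81 m/s² × 450 m = 9.624×10^6 Pa = 9.624×10^-3 GPa
basalt: 2811 kg/m³ × 9.81 m/s² × 6330 m = 1.746×10^8 Pa = 0.1746 GPa
eclogite: 3517 kg/m³ × 9.81 m/s² × 16090 m = 5.551×10^8 Pa = 0.5551 GPa
dunite: 3230 kg/m³ × 9.81 m/s² × 13520 m = 4.284×10^8 Pa = 0.4284 GPa
Total = 9.624×10^-3 + 0.1746 + 0.5551 + 0.4284 = 1.1677 GPa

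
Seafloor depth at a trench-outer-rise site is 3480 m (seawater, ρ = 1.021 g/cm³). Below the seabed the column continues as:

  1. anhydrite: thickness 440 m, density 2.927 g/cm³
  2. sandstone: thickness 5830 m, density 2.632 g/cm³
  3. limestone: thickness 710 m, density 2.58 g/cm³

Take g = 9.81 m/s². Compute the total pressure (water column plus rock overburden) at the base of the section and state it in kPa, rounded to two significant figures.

seawater: 1021 kg/m³ × 9.81 m/s² × 3480 m = 3.486×10^7 Pa = 34856 kPa
anhydrite: 2927 kg/m³ × 9.81 m/s² × 440 m = 1.263×10^7 Pa = 12634 kPa
sandstone: 2632 kg/m³ × 9.81 m/s² × 5830 m = 1.505×10^8 Pa = 1.505×10^5 kPa
limestone: 2580 kg/m³ × 9.81 m/s² × 710 m = 1.797×10^7 Pa = 17970 kPa
Total = 34856 + 12634 + 1.505×10^5 + 17970 = 2.1599×10^5 kPa

220000 kPa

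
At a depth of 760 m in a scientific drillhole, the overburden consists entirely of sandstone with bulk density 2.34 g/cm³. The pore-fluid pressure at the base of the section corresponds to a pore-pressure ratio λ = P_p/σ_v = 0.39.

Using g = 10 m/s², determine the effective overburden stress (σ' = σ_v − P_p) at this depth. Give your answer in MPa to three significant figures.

10.8 MPa

Overburden (lithostatic) stress σ_v:
sandstone: 2340 kg/m³ × 10 m/s² × 760 m = 1.778×10^7 Pa = 17.78 MPa
Pore pressure P_p = λ·σ_v = 0.39 × 17.78 MPa = 6.936 MPa
Effective stress σ' = σ_v − P_p = 17.78 − 6.936 = 10.848 MPa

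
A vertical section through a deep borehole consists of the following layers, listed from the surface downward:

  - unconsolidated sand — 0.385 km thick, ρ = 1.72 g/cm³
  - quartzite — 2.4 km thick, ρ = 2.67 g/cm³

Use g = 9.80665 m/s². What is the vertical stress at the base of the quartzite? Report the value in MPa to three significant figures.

unconsolidated sand: 1720 kg/m³ × 9.80665 m/s² × 385 m = 6.494×10^6 Pa = 6.494 MPa
quartzite: 2670 kg/m³ × 9.80665 m/s² × 2400 m = 6.284×10^7 Pa = 62.84 MPa
Total = 6.494 + 62.84 = 69.335 MPa

69.3 MPa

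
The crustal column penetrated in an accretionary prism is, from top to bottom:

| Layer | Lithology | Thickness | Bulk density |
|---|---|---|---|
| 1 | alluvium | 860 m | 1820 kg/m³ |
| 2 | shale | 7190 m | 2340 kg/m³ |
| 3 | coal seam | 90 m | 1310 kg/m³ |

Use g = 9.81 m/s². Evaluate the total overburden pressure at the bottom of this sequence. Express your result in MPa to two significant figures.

alluvium: 1820 kg/m³ × 9.81 m/s² × 860 m = 1.535×10^7 Pa = 15.35 MPa
shale: 2340 kg/m³ × 9.81 m/s² × 7190 m = 1.650×10^8 Pa = 165.0 MPa
coal seam: 1310 kg/m³ × 9.81 m/s² × 90 m = 1.157×10^6 Pa = 1.157 MPa
Total = 15.35 + 165.0 + 1.157 = 181.56 MPa

180 MPa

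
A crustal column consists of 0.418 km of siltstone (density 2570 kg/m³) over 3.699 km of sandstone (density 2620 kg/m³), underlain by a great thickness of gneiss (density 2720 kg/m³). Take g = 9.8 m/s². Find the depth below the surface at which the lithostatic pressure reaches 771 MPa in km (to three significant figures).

Pressure at base of upper layers: 2570×9.8×418 + 2620×9.8×3699 = 1.055×10^8 Pa = 105.5 MPa
Remaining pressure to be supplied by gneiss: 7.710×10^8 − 1.055×10^8 = 6.655×10^8 Pa
Additional depth in gneiss = 6.655×10^8 Pa / (2720 kg/m³ × 9.8 m/s²) = 24966 m
Total depth = 4117 m + 24966 m = 29083 m
= 29.083 km

29.1 km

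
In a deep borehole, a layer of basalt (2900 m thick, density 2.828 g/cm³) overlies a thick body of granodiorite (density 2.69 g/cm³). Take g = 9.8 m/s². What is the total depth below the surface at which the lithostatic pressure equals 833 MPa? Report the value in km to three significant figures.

31.4 km

Pressure at base of upper layers: 2828×9.8×2900 = 8.037×10^7 Pa = 80.37 MPa
Remaining pressure to be supplied by granodiorite: 8.330×10^8 − 8.037×10^7 = 7.526×10^8 Pa
Additional depth in granodiorite = 7.526×10^8 Pa / (2690 kg/m³ × 9.8 m/s²) = 28550 m
Total depth = 2900 m + 28550 m = 31450 m
= 31.450 km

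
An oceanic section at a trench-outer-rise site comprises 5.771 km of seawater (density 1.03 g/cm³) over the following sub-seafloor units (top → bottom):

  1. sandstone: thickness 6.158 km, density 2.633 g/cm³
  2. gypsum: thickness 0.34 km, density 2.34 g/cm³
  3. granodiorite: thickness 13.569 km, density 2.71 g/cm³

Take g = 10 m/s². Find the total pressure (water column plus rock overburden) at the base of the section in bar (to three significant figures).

5970 bar

seawater: 1030 kg/m³ × 10 m/s² × 5771 m = 5.944×10^7 Pa = 594.4 bar
sandstone: 2633 kg/m³ × 10 m/s² × 6158 m = 1.621×10^8 Pa = 1621 bar
gypsum: 2340 kg/m³ × 10 m/s² × 340 m = 7.956×10^6 Pa = 79.56 bar
granodiorite: 2710 kg/m³ × 10 m/s² × 13569 m = 3.677×10^8 Pa = 3677 bar
Total = 594.4 + 1621 + 79.56 + 3677 = 5972.6 bar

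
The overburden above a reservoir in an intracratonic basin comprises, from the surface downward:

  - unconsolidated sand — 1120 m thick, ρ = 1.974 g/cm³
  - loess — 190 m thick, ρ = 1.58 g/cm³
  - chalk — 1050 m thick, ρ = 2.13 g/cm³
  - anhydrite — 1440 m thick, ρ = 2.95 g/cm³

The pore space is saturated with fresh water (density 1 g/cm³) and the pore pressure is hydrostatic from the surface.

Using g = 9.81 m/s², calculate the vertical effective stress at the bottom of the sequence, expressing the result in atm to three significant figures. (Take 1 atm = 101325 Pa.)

503 atm

Overburden (lithostatic) stress σ_v:
unconsolidated sand: 1974 kg/m³ × 9.81 m/s² × 1120 m = 2.169×10^7 Pa = 21.69 MPa
loess: 1580 kg/m³ × 9.81 m/s² × 190 m = 2.945×10^6 Pa = 2.945 MPa
chalk: 2130 kg/m³ × 9.81 m/s² × 1050 m = 2.194×10^7 Pa = 21.94 MPa
anhydrite: 2950 kg/m³ × 9.81 m/s² × 1440 m = 4.167×10^7 Pa = 41.67 MPa
Total = 21.69 + 2.945 + 21.94 + 41.67 = 88.247 MPa
Pore pressure P_p = 1000 kg/m³ × 9.81 m/s² × 3800 m = 3.728×10^7 Pa = 37.28 MPa
Effective stress σ' = σ_v − P_p = 88.25 − 37.28 = 50.969 MPa = 503.02 atm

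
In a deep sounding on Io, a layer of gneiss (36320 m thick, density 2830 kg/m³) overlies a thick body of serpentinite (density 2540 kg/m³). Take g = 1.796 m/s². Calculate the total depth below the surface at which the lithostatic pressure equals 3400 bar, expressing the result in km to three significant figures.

70.4 km

Pressure at base of upper layers: 2830×1.796×36320 = 1.846×10^8 Pa = 1846 bar
Remaining pressure to be supplied by serpentinite: 3.400×10^8 − 1.846×10^8 = 1.554×10^8 Pa
Additional depth in serpentinite = 1.554×10^8 Pa / (2540 kg/m³ × 1.796 m/s²) = 34065 m
Total depth = 36320 m + 34065 m = 70385 m
= 70.385 km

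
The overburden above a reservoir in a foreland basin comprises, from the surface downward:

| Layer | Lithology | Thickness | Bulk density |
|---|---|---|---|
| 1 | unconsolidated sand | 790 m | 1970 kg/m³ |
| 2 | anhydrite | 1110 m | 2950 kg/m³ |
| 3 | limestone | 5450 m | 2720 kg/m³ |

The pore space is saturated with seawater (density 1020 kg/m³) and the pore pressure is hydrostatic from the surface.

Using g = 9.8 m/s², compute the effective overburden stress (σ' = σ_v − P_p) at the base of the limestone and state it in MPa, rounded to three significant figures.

119 MPa

Overburden (lithostatic) stress σ_v:
unconsolidated sand: 1970 kg/m³ × 9.8 m/s² × 790 m = 1.525×10^7 Pa = 15.25 MPa
anhydrite: 2950 kg/m³ × 9.8 m/s² × 1110 m = 3.209×10^7 Pa = 32.09 MPa
limestone: 2720 kg/m³ × 9.8 m/s² × 5450 m = 1.453×10^8 Pa = 145.3 MPa
Total = 15.25 + 32.09 + 145.3 = 192.62 MPa
Pore pressure P_p = 1020 kg/m³ × 9.8 m/s² × 7350 m = 7.347×10^7 Pa = 73.47 MPa
Effective stress σ' = σ_v − P_p = 192.6 − 73.47 = 119.15 MPa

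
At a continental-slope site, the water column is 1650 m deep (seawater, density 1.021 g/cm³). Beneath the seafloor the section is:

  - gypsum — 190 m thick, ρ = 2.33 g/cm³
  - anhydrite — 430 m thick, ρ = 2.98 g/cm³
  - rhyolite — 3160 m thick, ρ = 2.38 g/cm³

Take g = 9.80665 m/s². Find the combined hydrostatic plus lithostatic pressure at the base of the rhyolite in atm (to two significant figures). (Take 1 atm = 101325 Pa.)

seawater: 1021 kg/m³ × 9.80665 m/s² × 1650 m = 1.652×10^7 Pa = 163.0 atm
gypsum: 2330 kg/m³ × 9.80665 m/s² × 190 m = 4.341×10^6 Pa = 42.85 atm
anhydrite: 2980 kg/m³ × 9.80665 m/s² × 430 m = 1.257×10^7 Pa = 124.0 atm
rhyolite: 2380 kg/m³ × 9.80665 m/s² × 3160 m = 7.375×10^7 Pa = 727.9 atm
Total = 163.0 + 42.85 + 124.0 + 727.9 = 1057.8 atm

1100 atm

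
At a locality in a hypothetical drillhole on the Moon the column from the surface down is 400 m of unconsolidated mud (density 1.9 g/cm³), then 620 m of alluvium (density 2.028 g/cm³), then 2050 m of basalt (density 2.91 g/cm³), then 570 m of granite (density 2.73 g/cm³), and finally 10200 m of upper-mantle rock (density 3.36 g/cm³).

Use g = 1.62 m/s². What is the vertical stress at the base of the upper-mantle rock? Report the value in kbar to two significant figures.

0.71 kbar

unconsolidated mud: 1900 kg/m³ × 1.62 m/s² × 400 m = 1.231×10^6 Pa = 0.01231 kbar
alluvium: 2028 kg/m³ × 1.62 m/s² × 620 m = 2.037×10^6 Pa = 0.02037 kbar
basalt: 2910 kg/m³ × 1.62 m/s² × 2050 m = 9.664×10^6 Pa = 0.09664 kbar
granite: 2730 kg/m³ × 1.62 m/s² × 570 m = 2.521×10^6 Pa = 0.02521 kbar
upper-mantle rock: 3360 kg/m³ × 1.62 m/s² × 10200 m = 5.552×10^7 Pa = 0.5552 kbar
Total = 0.01231 + 0.02037 + 0.09664 + 0.02521 + 0.5552 = 0.70974 kbar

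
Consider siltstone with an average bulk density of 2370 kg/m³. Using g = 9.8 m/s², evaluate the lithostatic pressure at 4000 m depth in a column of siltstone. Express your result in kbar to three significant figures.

0.929 kbar

siltstone: 2370 kg/m³ × 9.8 m/s² × 4000 m = 9.290×10^7 Pa = 0.9290 kbar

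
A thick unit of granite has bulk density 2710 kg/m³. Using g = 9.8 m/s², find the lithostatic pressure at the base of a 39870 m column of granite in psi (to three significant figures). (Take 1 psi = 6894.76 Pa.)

154000 psi

granite: 2710 kg/m³ × 9.8 m/s² × 39870 m = 1.059×10^9 Pa = 1.536×10^5 psi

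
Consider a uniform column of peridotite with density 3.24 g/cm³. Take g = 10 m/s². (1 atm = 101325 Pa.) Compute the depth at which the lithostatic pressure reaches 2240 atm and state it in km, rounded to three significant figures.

h = P/(ρg) = 2240 atm / (3240 kg/m³ × 10 m/s²) = 2.270×10^8 Pa / 32400 Pa/m = 7005.2 m
= 7.0052 km

7.01 km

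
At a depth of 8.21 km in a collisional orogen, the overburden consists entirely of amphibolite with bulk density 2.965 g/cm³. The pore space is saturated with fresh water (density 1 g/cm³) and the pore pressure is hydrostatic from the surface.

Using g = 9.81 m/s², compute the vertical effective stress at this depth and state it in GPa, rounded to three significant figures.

Overburden (lithostatic) stress σ_v:
amphibolite: 2965 kg/m³ × 9.81 m/s² × 8210 m = 2.388×10^8 Pa = 238.8 MPa
Pore pressure P_p = 1000 kg/m³ × 9.81 m/s² × 8210 m = 8.054×10^7 Pa = 80.54 MPa
Effective stress σ' = σ_v − P_p = 238.8 − 80.54 = 158.26 MPa = 0.15826 GPa

0.158 GPa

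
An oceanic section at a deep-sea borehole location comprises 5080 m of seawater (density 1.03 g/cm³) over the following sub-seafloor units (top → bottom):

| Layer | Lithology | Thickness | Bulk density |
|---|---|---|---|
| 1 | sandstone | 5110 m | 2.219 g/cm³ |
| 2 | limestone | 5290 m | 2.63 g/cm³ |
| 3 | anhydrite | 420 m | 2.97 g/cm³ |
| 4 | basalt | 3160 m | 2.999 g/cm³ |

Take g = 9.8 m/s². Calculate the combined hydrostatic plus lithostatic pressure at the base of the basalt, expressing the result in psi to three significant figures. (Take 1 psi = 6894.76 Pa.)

58600 psi

seawater: 1030 kg/m³ × 9.8 m/s² × 5080 m = 5.128×10^7 Pa = 7437 psi
sandstone: 2219 kg/m³ × 9.8 m/s² × 5110 m = 1.111×10^8 Pa = 16117 psi
limestone: 2630 kg/m³ × 9.8 m/s² × 5290 m = 1.363×10^8 Pa = 19775 psi
anhydrite: 2970 kg/m³ × 9.8 m/s² × 420 m = 1.222×10^7 Pa = 1773 psi
basalt: 2999 kg/m³ × 9.8 m/s² × 3160 m = 9.287×10^7 Pa = 13470 psi
Total = 7437 + 16117 + 19775 + 1773 + 13470 = 58572 psi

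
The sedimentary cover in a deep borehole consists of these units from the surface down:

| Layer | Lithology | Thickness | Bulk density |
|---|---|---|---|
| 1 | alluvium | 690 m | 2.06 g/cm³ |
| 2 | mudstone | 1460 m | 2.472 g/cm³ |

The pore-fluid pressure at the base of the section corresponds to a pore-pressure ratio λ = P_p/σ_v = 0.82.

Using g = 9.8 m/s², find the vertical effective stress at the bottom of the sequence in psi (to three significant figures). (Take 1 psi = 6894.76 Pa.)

Overburden (lithostatic) stress σ_v:
alluvium: 2060 kg/m³ × 9.8 m/s² × 690 m = 1.393×10^7 Pa = 13.93 MPa
mudstone: 2472 kg/m³ × 9.8 m/s² × 1460 m = 3.537×10^7 Pa = 35.37 MPa
Total = 13.93 + 35.37 = 49.299 MPa
Pore pressure P_p = λ·σ_v = 0.82 × 49.30 MPa = 40.43 MPa
Effective stress σ' = σ_v − P_p = 49.30 − 40.43 = 8.8738 MPa = 1287.0 psi

1290 psi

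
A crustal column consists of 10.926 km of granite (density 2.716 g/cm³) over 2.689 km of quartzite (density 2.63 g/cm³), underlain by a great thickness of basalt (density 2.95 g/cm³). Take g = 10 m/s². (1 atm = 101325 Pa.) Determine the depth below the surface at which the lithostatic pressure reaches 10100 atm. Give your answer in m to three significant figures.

Pressure at base of upper layers: 2716×10×10926 + 2630×10×2689 = 3.675×10^8 Pa = 3627 atm
Remaining pressure to be supplied by basalt: 1.023×10^9 − 3.675×10^8 = 6.559×10^8 Pa
Additional depth in basalt = 6.559×10^8 Pa / (2950 kg/m³ × 10 m/s²) = 22234 m
Total depth = 13615 m + 22234 m = 35849 m

35800 m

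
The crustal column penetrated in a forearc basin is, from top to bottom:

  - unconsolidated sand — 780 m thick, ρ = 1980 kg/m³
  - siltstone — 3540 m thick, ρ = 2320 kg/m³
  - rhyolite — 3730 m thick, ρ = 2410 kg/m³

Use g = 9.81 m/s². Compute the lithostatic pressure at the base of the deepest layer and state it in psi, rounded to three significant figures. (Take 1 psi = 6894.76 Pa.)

26700 psi

unconsolidated sand: 1980 kg/m³ × 9.81 m/s² × 780 m = 1.515×10^7 Pa = 2197 psi
siltstone: 2320 kg/m³ × 9.81 m/s² × 3540 m = 8.057×10^7 Pa = 11685 psi
rhyolite: 2410 kg/m³ × 9.81 m/s² × 3730 m = 8.819×10^7 Pa = 12790 psi
Total = 2197 + 11685 + 12790 = 26673 psi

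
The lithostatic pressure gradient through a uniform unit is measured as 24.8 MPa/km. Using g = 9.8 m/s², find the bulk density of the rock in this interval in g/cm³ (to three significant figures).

ρ = (dP/dz)/g = 24.8 MPa/km / 9.8 m/s² = 24800 Pa/m / 9.8 m/s² = 2530.6 kg/m³
= 2.531 g/cm³

2.53 g/cm³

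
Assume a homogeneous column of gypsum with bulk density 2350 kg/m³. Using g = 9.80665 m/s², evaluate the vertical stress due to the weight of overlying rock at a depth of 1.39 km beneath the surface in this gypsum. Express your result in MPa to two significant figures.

32 MPa

gypsum: 2350 kg/m³ × 9.80665 m/s² × 1390 m = 3.203×10^7 Pa = 32.03 MPa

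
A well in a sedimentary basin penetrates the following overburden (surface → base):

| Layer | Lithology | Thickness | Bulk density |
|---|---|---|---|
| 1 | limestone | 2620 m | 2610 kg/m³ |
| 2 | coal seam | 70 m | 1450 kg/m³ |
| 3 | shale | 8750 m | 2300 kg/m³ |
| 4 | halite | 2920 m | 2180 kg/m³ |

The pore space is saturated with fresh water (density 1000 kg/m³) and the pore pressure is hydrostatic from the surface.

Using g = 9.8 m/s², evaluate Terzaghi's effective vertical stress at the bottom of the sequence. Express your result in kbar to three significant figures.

1.87 kbar

Overburden (lithostatic) stress σ_v:
limestone: 2610 kg/m³ × 9.8 m/s² × 2620 m = 6.701×10^7 Pa = 67.01 MPa
coal seam: 1450 kg/m³ × 9.8 m/s² × 70 m = 9.947×10^5 Pa = 0.9947 MPa
shale: 2300 kg/m³ × 9.8 m/s² × 8750 m = 1.972×10^8 Pa = 197.2 MPa
halite: 2180 kg/m³ × 9.8 m/s² × 2920 m = 6.238×10^7 Pa = 62.38 MPa
Total = 67.01 + 0.9947 + 197.2 + 62.38 = 327.62 MPa
Pore pressure P_p = 1000 kg/m³ × 9.8 m/s² × 14360 m = 1.407×10^8 Pa = 140.7 MPa
Effective stress σ' = σ_v − P_p = 327.6 − 140.7 = 186.89 MPa = 1.8689 kbar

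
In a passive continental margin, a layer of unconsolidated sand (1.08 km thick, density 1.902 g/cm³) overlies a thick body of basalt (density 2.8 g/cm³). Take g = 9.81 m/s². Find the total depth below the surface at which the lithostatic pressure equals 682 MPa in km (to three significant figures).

25.2 km

Pressure at base of upper layers: 1902×9.81×1080 = 2.015×10^7 Pa = 20.15 MPa
Remaining pressure to be supplied by basalt: 6.820×10^8 − 2.015×10^7 = 6.618×10^8 Pa
Additional depth in basalt = 6.618×10^8 Pa / (2800 kg/m³ × 9.81 m/s²) = 24095 m
Total depth = 1080 m + 24095 m = 25175 m
= 25.175 km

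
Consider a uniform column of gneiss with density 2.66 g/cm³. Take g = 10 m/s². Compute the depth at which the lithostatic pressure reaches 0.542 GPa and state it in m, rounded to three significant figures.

h = P/(ρg) = 0.542 GPa / (2660 kg/m³ × 10 m/s²) = 5.420×10^8 Pa / 26600 Pa/m = 20376 m

20400 m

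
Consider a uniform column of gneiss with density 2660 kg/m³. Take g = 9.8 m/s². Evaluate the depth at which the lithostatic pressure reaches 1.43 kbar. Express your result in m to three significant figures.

h = P/(ρg) = 1.43 kbar / (2660 kg/m³ × 9.8 m/s²) = 1.430×10^8 Pa / 26068 Pa/m = 5485.7 m

5490 m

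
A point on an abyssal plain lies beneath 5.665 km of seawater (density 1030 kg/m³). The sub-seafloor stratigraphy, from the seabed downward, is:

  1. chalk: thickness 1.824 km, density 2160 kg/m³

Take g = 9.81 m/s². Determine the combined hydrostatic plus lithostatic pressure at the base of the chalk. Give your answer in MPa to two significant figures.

96 MPa

seawater: 1030 kg/m³ × 9.81 m/s² × 5665 m = 5.724×10^7 Pa = 57.24 MPa
chalk: 2160 kg/m³ × 9.81 m/s² × 1824 m = 3.865×10^7 Pa = 38.65 MPa
Total = 57.24 + 38.65 = 95.891 MPa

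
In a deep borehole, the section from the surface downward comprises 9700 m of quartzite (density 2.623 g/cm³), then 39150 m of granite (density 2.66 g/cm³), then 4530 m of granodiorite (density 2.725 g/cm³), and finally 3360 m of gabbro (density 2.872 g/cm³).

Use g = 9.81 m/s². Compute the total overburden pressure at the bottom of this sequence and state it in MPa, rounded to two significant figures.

quartzite: 2623 kg/m³ × 9.81 m/s² × 9700 m = 2.496×10^8 Pa = 249.6 MPa
granite: 2660 kg/m³ × 9.81 m/s² × 39150 m = 1.022×10^9 Pa = 1022 MPa
granodiorite: 2725 kg/m³ × 9.81 m/s² × 4530 m = 1.211×10^8 Pa = 121.1 MPa
gabbro: 2872 kg/m³ × 9.81 m/s² × 3360 m = 9.467×10^7 Pa = 94.67 MPa
Total = 249.6 + 1022 + 121.1 + 94.67 = 1487.0 MPa

1500 MPa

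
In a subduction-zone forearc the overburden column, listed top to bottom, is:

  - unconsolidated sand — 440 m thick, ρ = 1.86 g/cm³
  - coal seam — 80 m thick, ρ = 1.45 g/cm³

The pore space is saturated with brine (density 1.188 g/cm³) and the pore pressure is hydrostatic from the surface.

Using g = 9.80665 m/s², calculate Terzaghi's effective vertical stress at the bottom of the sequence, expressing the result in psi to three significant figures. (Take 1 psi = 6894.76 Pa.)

450 psi

Overburden (lithostatic) stress σ_v:
unconsolidated sand: 1860 kg/m³ × 9.80665 m/s² × 440 m = 8.026×10^6 Pa = 8.026 MPa
coal seam: 1450 kg/m³ × 9.80665 m/s² × 80 m = 1.138×10^6 Pa = 1.138 MPa
Total = 8.026 + 1.138 = 9.1633 MPa
Pore pressure P_p = 1188 kg/m³ × 9.80665 m/s² × 520 m = 6.058×10^6 Pa = 6.058 MPa
Effective stress σ' = σ_v − P_p = 9.163 − 6.058 = 3.1052 MPa = 450.37 psi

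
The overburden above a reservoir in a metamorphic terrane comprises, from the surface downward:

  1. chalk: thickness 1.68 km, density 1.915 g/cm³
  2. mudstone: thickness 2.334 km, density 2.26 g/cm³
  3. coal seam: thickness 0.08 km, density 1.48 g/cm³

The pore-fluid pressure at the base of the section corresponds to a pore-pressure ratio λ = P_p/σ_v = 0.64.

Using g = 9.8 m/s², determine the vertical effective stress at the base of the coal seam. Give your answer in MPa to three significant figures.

Overburden (lithostatic) stress σ_v:
chalk: 1915 kg/m³ × 9.8 m/s² × 1680 m = 3.153×10^7 Pa = 31.53 MPa
mudstone: 2260 kg/m³ × 9.8 m/s² × 2334 m = 5.169×10^7 Pa = 51.69 MPa
coal seam: 1480 kg/m³ × 9.8 m/s² × 80 m = 1.160×10^6 Pa = 1.160 MPa
Total = 31.53 + 51.69 + 1.160 = 84.382 MPa
Pore pressure P_p = λ·σ_v = 0.64 × 84.38 MPa = 54.00 MPa
Effective stress σ' = σ_v − P_p = 84.38 − 54.00 = 30.378 MPa

30.4 MPa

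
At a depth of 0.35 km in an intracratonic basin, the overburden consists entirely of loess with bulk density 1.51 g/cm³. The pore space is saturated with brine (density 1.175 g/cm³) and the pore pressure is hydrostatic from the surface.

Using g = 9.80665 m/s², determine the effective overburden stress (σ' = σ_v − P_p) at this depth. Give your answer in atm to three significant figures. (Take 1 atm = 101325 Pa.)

Overburden (lithostatic) stress σ_v:
loess: 1510 kg/m³ × 9.80665 m/s² × 350 m = 5.183×10^6 Pa = 5.183 MPa
Pore pressure P_p = 1175 kg/m³ × 9.80665 m/s² × 350 m = 4.033×10^6 Pa = 4.033 MPa
Effective stress σ' = σ_v − P_p = 5.183 − 4.033 = 1.1498 MPa = 11.348 atm

11.3 atm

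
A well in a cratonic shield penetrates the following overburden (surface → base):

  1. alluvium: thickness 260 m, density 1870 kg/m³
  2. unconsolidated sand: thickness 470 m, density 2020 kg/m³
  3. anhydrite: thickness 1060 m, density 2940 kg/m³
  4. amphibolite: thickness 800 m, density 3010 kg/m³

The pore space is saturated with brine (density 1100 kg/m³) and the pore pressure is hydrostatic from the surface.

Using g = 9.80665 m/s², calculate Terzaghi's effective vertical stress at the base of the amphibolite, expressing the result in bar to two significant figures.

Overburden (lithostatic) stress σ_v:
alluvium: 1870 kg/m³ × 9.80665 m/s² × 260 m = 4.768×10^6 Pa = 4.768 MPa
unconsolidated sand: 2020 kg/m³ × 9.80665 m/s² × 470 m = 9.310×10^6 Pa = 9.310 MPa
anhydrite: 2940 kg/m³ × 9.80665 m/s² × 1060 m = 3.056×10^7 Pa = 30.56 MPa
amphibolite: 3010 kg/m³ × 9.80665 m/s² × 800 m = 2.361×10^7 Pa = 23.61 MPa
Total = 4.768 + 9.310 + 30.56 + 23.61 = 68.254 MPa
Pore pressure P_p = 1100 kg/m³ × 9.80665 m/s² × 2590 m = 2.794×10^7 Pa = 27.94 MPa
Effective stress σ' = σ_v − P_p = 68.25 − 27.94 = 40.315 MPa = 403.15 bar

400 bar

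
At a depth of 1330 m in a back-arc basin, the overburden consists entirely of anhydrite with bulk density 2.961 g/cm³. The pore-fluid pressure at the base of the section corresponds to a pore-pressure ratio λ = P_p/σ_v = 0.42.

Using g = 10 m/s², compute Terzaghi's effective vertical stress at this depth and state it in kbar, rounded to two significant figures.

Overburden (lithostatic) stress σ_v:
anhydrite: 2961 kg/m³ × 10 m/s² × 1330 m = 3.938×10^7 Pa = 39.38 MPa
Pore pressure P_p = λ·σ_v = 0.42 × 39.38 MPa = 16.54 MPa
Effective stress σ' = σ_v − P_p = 39.38 − 16.54 = 22.841 MPa = 0.22841 kbar

0.23 kbar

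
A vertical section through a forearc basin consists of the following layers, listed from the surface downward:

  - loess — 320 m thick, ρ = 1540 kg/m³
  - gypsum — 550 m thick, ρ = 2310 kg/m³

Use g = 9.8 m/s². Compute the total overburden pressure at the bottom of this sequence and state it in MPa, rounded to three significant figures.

loess: 1540 kg/m³ × 9.8 m/s² × 320 m = 4.829×10^6 Pa = 4.829 MPa
gypsum: 2310 kg/m³ × 9.8 m/s² × 550 m = 1.245×10^7 Pa = 12.45 MPa
Total = 4.829 + 12.45 = 17.280 MPa

17.3 MPa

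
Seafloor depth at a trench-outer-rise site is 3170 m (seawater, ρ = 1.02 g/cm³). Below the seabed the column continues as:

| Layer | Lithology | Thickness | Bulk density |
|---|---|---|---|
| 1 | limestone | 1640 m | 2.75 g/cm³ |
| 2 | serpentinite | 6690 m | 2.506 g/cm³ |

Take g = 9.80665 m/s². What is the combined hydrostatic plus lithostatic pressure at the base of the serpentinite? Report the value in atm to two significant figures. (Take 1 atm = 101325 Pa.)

2400 atm

seawater: 1020 kg/m³ × 9.80665 m/s² × 3170 m = 3.171×10^7 Pa = 312.9 atm
limestone: 2750 kg/m³ × 9.80665 m/s² × 1640 m = 4.423×10^7 Pa = 436.5 atm
serpentinite: 2506 kg/m³ × 9.80665 m/s² × 6690 m = 1.644×10^8 Pa = 1623 atm
Total = 312.9 + 436.5 + 1623 = 2372.0 atm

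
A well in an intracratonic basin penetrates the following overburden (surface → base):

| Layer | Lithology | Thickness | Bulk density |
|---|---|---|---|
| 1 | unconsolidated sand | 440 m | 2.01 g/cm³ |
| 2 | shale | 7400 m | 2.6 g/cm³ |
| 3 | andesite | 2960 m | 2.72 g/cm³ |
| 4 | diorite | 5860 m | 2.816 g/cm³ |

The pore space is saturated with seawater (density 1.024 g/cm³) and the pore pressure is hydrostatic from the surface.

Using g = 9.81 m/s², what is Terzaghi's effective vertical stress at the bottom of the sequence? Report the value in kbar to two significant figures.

Overburden (lithostatic) stress σ_v:
unconsolidated sand: 2010 kg/m³ × 9.81 m/s² × 440 m = 8.676×10^6 Pa = 8.676 MPa
shale: 2600 kg/m³ × 9.81 m/s² × 7400 m = 1.887×10^8 Pa = 188.7 MPa
andesite: 2720 kg/m³ × 9.81 m/s² × 2960 m = 7.898×10^7 Pa = 78.98 MPa
diorite: 2816 kg/m³ × 9.81 m/s² × 5860 m = 1.619×10^8 Pa = 161.9 MPa
Total = 8.676 + 188.7 + 78.98 + 161.9 = 438.28 MPa
Pore pressure P_p = 1024 kg/m³ × 9.81 m/s² × 16660 m = 1.674×10^8 Pa = 167.4 MPa
Effective stress σ' = σ_v − P_p = 438.3 − 167.4 = 270.93 MPa = 2.7093 kbar

2.7 kbar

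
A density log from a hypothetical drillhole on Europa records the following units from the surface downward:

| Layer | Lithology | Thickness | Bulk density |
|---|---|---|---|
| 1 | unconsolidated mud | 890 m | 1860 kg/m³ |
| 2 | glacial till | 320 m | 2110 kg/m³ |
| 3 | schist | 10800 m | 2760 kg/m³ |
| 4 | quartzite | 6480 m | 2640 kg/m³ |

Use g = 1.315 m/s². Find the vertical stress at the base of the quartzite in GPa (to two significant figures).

unconsolidated mud: 1860 kg/m³ × 1.315 m/s² × 890 m = 2.177×10^6 Pa = 2.177×10^-3 GPa
glacial till: 2110 kg/m³ × 1.315 m/s² × 320 m = 8.879×10^5 Pa = 8.879×10^-4 GPa
schist: 2760 kg/m³ × 1.315 m/s² × 10800 m = 3.920×10^7 Pa = 0.03920 GPa
quartzite: 2640 kg/m³ × 1.315 m/s² × 6480 m = 2.250×10^7 Pa = 0.02250 GPa
Total = 2.177×10^-3 + 8.879×10^-4 + 0.03920 + 0.02250 = 0.064758 GPa

0.065 GPa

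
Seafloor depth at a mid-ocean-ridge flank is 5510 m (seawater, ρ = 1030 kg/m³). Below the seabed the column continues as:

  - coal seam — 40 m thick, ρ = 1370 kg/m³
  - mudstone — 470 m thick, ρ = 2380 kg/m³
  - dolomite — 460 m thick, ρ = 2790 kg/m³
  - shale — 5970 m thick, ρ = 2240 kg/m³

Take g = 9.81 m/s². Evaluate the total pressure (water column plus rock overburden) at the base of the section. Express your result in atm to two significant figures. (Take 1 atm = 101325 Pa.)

seawater: 1030 kg/m³ × 9.81 m/s² × 5510 m = 5.567×10^7 Pa = 549.5 atm
coal seam: 1370 kg/m³ × 9.81 m/s² × 40 m = 5.376×10^5 Pa = 5.306 atm
mudstone: 2380 kg/m³ × 9.81 m/s² × 470 m = 1.097×10^7 Pa = 108.3 atm
dolomite: 2790 kg/m³ × 9.81 m/s² × 460 m = 1.259×10^7 Pa = 124.3 atm
shale: 2240 kg/m³ × 9.81 m/s² × 5970 m = 1.312×10^8 Pa = 1295 atm
Total = 549.5 + 5.306 + 108.3 + 124.3 + 1295 = 2082.0 atm

2100 atm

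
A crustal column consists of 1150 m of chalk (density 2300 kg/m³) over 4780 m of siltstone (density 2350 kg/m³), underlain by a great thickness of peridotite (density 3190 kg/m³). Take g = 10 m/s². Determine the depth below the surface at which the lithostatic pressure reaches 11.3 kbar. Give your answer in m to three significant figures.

Pressure at base of upper layers: 2300×10×1150 + 2350×10×4780 = 1.388×10^8 Pa = 1.388 kbar
Remaining pressure to be supplied by peridotite: 1.130×10^9 − 1.388×10^8 = 9.912×10^8 Pa
Additional depth in peridotite = 9.912×10^8 Pa / (3190 kg/m³ × 10 m/s²) = 31073 m
Total depth = 5930 m + 31073 m = 37003 m

37000 m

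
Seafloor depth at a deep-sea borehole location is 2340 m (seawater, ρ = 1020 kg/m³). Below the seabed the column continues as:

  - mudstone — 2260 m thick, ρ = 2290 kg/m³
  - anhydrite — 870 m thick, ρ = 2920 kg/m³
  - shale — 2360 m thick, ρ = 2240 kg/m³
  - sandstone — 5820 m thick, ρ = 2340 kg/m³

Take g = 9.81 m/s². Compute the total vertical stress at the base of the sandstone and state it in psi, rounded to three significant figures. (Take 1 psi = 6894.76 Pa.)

41300 psi

seawater: 1020 kg/m³ × 9.81 m/s² × 2340 m = 2.341×10^7 Pa = 3396 psi
mudstone: 2290 kg/m³ × 9.81 m/s² × 2260 m = 5.077×10^7 Pa = 7364 psi
anhydrite: 2920 kg/m³ × 9.81 m/s² × 870 m = 2.492×10^7 Pa = 3615 psi
shale: 2240 kg/m³ × 9.81 m/s² × 2360 m = 5.186×10^7 Pa = 7522 psi
sandstone: 2340 kg/m³ × 9.81 m/s² × 5820 m = 1.336×10^8 Pa = 19377 psi
Total = 3396 + 7364 + 3615 + 7522 + 19377 = 41273 psi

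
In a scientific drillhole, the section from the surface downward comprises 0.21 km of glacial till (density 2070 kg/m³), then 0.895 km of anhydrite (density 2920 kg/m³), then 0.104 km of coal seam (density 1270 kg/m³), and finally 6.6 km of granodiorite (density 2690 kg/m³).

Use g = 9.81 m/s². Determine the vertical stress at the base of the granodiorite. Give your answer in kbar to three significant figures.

glacial till: 2070 kg/m³ × 9.81 m/s² × 210 m = 4.264×10^6 Pa = 0.04264 kbar
anhydrite: 2920 kg/m³ × 9.81 m/s² × 895 m = 2.564×10^7 Pa = 0.2564 kbar
coal seam: 1270 kg/m³ × 9.81 m/s² × 104 m = 1.296×10^6 Pa = 0.01296 kbar
granodiorite: 2690 kg/m³ × 9.81 m/s² × 6600 m = 1.742×10^8 Pa = 1.742 kbar
Total = 0.04264 + 0.2564 + 0.01296 + 1.742 = 2.0536 kbar

2.05 kbar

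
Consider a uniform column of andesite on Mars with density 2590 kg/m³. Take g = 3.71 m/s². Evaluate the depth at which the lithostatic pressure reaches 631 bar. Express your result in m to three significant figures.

6570 m

h = P/(ρg) = 631 bar / (2590 kg/m³ × 3.71 m/s²) = 6.310×10^7 Pa / 9608.9 Pa/m = 6566.8 m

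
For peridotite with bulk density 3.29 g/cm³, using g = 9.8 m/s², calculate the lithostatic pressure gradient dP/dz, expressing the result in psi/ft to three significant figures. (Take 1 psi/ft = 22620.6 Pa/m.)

1.43 psi/ft

dP/dz = ρg = 3290 kg/m³ × 9.8 m/s² = 32242 Pa/m
= 32242 Pa/m × (1 psi/ft / 22621 Pa/m) = 1.4253 psi/ft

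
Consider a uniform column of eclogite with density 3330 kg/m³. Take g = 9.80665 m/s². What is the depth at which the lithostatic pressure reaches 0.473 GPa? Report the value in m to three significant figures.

14500 m

h = P/(ρg) = 0.473 GPa / (3330 kg/m³ × 9.80665 m/s²) = 4.730×10^8 Pa / 32656 Pa/m = 14484 m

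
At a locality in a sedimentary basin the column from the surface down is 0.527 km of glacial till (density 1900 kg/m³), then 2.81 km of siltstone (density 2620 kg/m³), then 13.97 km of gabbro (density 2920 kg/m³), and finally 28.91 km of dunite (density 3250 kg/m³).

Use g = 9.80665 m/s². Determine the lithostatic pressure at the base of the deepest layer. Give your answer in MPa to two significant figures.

glacial till: 1900 kg/m³ × 9.80665 m/s² × 527 m = 9.819×10^6 Pa = 9.819 MPa
siltstone: 2620 kg/m³ × 9.80665 m/s² × 2810 m = 7.220×10^7 Pa = 72.20 MPa
gabbro: 2920 kg/m³ × 9.80665 m/s² × 13970 m = 4.000×10^8 Pa = 400.0 MPa
dunite: 3250 kg/m³ × 9.80665 m/s² × 28910 m = 9.214×10^8 Pa = 921.4 MPa
Total = 9.819 + 72.20 + 400.0 + 921.4 = 1403.5 MPa

1400 MPa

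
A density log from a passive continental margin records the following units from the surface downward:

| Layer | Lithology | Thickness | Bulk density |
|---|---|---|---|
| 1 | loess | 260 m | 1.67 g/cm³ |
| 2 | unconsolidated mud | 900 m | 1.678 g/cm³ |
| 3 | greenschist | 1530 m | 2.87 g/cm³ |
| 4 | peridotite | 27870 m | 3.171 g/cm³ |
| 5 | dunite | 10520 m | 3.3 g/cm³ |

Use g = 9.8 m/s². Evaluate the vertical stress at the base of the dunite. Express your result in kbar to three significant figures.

12.7 kbar

loess: 1670 kg/m³ × 9.8 m/s² × 260 m = 4.255×10^6 Pa = 0.04255 kbar
unconsolidated mud: 1678 kg/m³ × 9.8 m/s² × 900 m = 1.480×10^7 Pa = 0.1480 kbar
greenschist: 2870 kg/m³ × 9.8 m/s² × 1530 m = 4.303×10^7 Pa = 0.4303 kbar
peridotite: 3171 kg/m³ × 9.8 m/s² × 27870 m = 8.661×10^8 Pa = 8.661 kbar
dunite: 3300 kg/m³ × 9.8 m/s² × 10520 m = 3.402×10^8 Pa = 3.402 kbar
Total = 0.04255 + 0.1480 + 0.4303 + 8.661 + 3.402 = 12.684 kbar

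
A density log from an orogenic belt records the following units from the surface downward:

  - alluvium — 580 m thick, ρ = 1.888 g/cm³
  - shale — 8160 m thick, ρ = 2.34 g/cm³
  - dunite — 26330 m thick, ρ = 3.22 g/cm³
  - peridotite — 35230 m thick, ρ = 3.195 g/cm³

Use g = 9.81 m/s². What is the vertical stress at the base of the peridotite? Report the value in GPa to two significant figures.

alluvium: 1888 kg/m³ × 9.81 m/s² × 580 m = 1.074×10^7 Pa = 0.01074 GPa
shale: 2340 kg/m³ × 9.81 m/s² × 8160 m = 1.873×10^8 Pa = 0.1873 GPa
dunite: 3220 kg/m³ × 9.81 m/s² × 26330 m = 8.317×10^8 Pa = 0.8317 GPa
peridotite: 3195 kg/m³ × 9.81 m/s² × 35230 m = 1.104×10^9 Pa = 1.104 GPa
Total = 0.01074 + 0.1873 + 0.8317 + 1.104 = 2.1340 GPa

2.1 GPa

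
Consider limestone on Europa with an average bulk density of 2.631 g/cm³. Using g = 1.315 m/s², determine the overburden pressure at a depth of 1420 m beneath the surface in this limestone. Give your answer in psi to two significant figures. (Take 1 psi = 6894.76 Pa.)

limestone: 2631 kg/m³ × 1.315 m/s² × 1420 m = 4.913×10^6 Pa = 712.6 psi

710 psi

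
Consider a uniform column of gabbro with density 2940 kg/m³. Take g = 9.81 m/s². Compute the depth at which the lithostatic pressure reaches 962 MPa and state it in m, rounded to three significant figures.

h = P/(ρg) = 962 MPa / (2940 kg/m³ × 9.81 m/s²) = 9.620×10^8 Pa / 28841 Pa/m = 33355 m

33400 m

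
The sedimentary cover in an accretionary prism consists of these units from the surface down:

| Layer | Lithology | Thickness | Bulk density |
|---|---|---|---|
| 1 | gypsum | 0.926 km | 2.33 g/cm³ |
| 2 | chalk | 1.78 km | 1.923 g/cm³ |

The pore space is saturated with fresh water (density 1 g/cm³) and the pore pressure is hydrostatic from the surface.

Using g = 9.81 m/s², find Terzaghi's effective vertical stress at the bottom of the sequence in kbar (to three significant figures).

0.282 kbar

Overburden (lithostatic) stress σ_v:
gypsum: 2330 kg/m³ × 9.81 m/s² × 926 m = 2.117×10^7 Pa = 21.17 MPa
chalk: 1923 kg/m³ × 9.81 m/s² × 1780 m = 3.358×10^7 Pa = 33.58 MPa
Total = 21.17 + 33.58 = 54.745 MPa
Pore pressure P_p = 1000 kg/m³ × 9.81 m/s² × 2706 m = 2.655×10^7 Pa = 26.55 MPa
Effective stress σ' = σ_v − P_p = 54.74 − 26.55 = 28.199 MPa = 0.28199 kbar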